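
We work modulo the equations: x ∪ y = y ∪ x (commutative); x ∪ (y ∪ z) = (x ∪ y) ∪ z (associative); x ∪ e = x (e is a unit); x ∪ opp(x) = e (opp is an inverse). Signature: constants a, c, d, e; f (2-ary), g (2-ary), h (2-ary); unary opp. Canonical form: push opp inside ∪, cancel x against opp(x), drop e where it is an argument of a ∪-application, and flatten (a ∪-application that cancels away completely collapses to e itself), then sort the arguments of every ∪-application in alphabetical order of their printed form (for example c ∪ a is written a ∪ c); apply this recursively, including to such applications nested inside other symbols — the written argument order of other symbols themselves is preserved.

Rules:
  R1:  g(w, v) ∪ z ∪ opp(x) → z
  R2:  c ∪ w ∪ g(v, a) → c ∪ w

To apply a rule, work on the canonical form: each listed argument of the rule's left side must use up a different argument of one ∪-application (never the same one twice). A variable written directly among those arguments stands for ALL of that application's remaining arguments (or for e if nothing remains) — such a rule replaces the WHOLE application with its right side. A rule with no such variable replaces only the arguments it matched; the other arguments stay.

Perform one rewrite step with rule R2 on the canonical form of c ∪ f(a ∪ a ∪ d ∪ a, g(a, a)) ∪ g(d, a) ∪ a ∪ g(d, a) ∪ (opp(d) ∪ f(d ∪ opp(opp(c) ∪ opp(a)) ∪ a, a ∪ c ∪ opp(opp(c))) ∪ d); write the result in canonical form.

Canonical form:  a ∪ c ∪ f(a ∪ a ∪ a ∪ d, g(a, a)) ∪ f(a ∪ a ∪ c ∪ d, a ∪ c ∪ c) ∪ g(d, a) ∪ g(d, a)
Match R2:  consume c, g(d, a);  v := d, w := a ∪ f(a ∪ a ∪ a ∪ d, g(a, a)) ∪ f(a ∪ a ∪ c ∪ d, a ∪ c ∪ c) ∪ g(d, a)
The extension variable absorbs all remaining arguments, so the whole application is rewritten.
Giving:  a ∪ c ∪ f(a ∪ a ∪ a ∪ d, g(a, a)) ∪ f(a ∪ a ∪ c ∪ d, a ∪ c ∪ c) ∪ g(d, a)

Answer: a ∪ c ∪ f(a ∪ a ∪ a ∪ d, g(a, a)) ∪ f(a ∪ a ∪ c ∪ d, a ∪ c ∪ c) ∪ g(d, a)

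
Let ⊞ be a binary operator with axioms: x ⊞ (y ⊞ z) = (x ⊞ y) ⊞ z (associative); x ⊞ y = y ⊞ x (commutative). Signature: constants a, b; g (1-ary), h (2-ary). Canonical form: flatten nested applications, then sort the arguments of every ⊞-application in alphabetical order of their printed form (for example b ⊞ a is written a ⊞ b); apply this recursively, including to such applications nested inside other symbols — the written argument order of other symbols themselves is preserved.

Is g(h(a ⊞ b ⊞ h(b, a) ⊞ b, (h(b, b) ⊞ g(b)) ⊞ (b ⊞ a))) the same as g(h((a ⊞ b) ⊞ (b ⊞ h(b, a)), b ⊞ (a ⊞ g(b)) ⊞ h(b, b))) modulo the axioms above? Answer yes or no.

Answer: yes — both canonical forms are g(h(a ⊞ b ⊞ b ⊞ h(b, a), a ⊞ b ⊞ g(b) ⊞ h(b, b)))

Derivation:
Left:  g(h(a ⊞ b ⊞ h(b, a) ⊞ b, (h(b, b) ⊞ g(b)) ⊞ (b ⊞ a)))
  Focus inside:  (h(b, b) ⊞ g(b)) ⊞ (b ⊞ a)
  Un-nest:  h(b, b) ⊞ g(b) ⊞ b ⊞ a
  Sort arguments:  a ⊞ b ⊞ g(b) ⊞ h(b, b)
  Reassemble:  g(h(a ⊞ b ⊞ b ⊞ h(b, a), a ⊞ b ⊞ g(b) ⊞ h(b, b)))
Right:  g(h((a ⊞ b) ⊞ (b ⊞ h(b, a)), b ⊞ (a ⊞ g(b)) ⊞ h(b, b)))
  Work inside:  b ⊞ (a ⊞ g(b)) ⊞ h(b, b)
  Un-nest:  b ⊞ a ⊞ g(b) ⊞ h(b, b)
  Order the arguments:  a ⊞ b ⊞ g(b) ⊞ h(b, b)
  Reassemble:  g(h(a ⊞ b ⊞ b ⊞ h(b, a), a ⊞ b ⊞ g(b) ⊞ h(b, b)))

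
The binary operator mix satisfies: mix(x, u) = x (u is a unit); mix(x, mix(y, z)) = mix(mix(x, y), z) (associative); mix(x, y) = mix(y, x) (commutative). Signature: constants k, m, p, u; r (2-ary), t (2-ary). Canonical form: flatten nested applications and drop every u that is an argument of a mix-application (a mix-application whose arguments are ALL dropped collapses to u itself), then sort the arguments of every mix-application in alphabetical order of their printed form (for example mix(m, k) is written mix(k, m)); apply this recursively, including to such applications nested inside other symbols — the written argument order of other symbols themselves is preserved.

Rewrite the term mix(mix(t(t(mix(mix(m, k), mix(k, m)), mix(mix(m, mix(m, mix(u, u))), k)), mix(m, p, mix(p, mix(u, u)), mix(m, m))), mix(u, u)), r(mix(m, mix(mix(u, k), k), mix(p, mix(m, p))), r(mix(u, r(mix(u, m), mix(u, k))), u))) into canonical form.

Answer: mix(r(mix(k, k, m, m, p, p), r(r(m, k), u)), t(t(mix(k, k, m, m), mix(k, m, m)), mix(m, m, m, p, p)))

Derivation:
Flatten:  mix(t(t(mix(mix(m, k), mix(k, m)), mix(mix(m, mix(m, mix(u, u))), k)), mix(m, p, mix(p, mix(u, u)), mix(m, m))), u, u, r(mix(m, mix(mix(u, k), k), mix(p, mix(m, p))), r(mix(u, r(mix(u, m), mix(u, k))), u)))
Canonicalize subterm:  t(t(mix(mix(m, k), mix(k, m)), mix(mix(m, mix(m, mix(u, u))), k)), mix(m, p, mix(p, mix(u, u)), mix(m, m)))  →  t(t(mix(k, k, m, m), mix(k, m, m)), mix(m, m, m, p, p))
Simplify inside:  r(mix(m, mix(mix(u, k), k), mix(p, mix(m, p))), r(mix(u, r(mix(u, m), mix(u, k))), u))  →  r(mix(k, k, m, m, p, p), r(r(m, k), u))
Units out:  drop u (×2)
Order the arguments:  mix(r(mix(k, k, m, m, p, p), r(r(m, k), u)), t(t(mix(k, k, m, m), mix(k, m, m)), mix(m, m, m, p, p)))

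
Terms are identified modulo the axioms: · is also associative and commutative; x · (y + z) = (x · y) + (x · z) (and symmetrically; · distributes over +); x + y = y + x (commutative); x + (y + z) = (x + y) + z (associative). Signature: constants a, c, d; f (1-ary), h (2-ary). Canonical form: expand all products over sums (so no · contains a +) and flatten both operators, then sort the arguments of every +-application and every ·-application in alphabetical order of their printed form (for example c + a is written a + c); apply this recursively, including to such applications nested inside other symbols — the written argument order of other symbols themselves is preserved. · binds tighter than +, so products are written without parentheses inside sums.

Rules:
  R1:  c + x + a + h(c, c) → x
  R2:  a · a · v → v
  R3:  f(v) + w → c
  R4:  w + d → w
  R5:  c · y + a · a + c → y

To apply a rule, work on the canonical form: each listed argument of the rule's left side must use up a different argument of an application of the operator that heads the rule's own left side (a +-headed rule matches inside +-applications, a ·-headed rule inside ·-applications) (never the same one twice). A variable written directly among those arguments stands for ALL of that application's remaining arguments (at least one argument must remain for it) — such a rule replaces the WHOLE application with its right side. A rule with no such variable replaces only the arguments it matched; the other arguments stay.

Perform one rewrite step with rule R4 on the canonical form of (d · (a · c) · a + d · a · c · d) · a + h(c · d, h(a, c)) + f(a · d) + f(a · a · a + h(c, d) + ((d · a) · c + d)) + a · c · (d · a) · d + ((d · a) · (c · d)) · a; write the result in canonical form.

Answer: a · a · a · c · d + a · a · c · d · d + a · a · c · d · d + a · a · c · d · d + f(a · a · a + a · c · d + h(c, d)) + f(a · d) + h(c · d, h(a, c))

Derivation:
Canonical form:  a · a · a · c · d + a · a · c · d · d + a · a · c · d · d + a · a · c · d · d + f(a · a · a + a · c · d + d + h(c, d)) + f(a · d) + h(c · d, h(a, c))
Apply R4:  consuming d;  w := a · a · a + a · c · d + h(c, d)
Every leftover argument binds to the variable; the entire application is replaced.
New term:  a · a · a · c · d + a · a · c · d · d + a · a · c · d · d + a · a · c · d · d + f(a · a · a + a · c · d + h(c, d)) + f(a · d) + h(c · d, h(a, c))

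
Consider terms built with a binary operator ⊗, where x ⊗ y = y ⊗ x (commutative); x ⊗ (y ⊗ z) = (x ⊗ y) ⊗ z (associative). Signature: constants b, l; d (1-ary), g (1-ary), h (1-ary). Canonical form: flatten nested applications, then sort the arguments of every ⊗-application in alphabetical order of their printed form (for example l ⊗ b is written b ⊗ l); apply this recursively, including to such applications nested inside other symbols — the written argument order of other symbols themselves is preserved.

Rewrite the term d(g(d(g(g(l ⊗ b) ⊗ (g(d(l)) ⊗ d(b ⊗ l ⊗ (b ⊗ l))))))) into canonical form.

Work inside:  g(l ⊗ b) ⊗ (g(d(l)) ⊗ d(b ⊗ l ⊗ (b ⊗ l)))
Un-nest:  g(l ⊗ b) ⊗ g(d(l)) ⊗ d(b ⊗ l ⊗ (b ⊗ l))
Simplify inside:  g(l ⊗ b)  →  g(b ⊗ l)
Simplify inside:  d(b ⊗ l ⊗ (b ⊗ l))  →  d(b ⊗ b ⊗ l ⊗ l)
Order the arguments:  d(b ⊗ b ⊗ l ⊗ l) ⊗ g(b ⊗ l) ⊗ g(d(l))
Put back:  d(g(d(g(d(b ⊗ b ⊗ l ⊗ l) ⊗ g(b ⊗ l) ⊗ g(d(l))))))

Answer: d(g(d(g(d(b ⊗ b ⊗ l ⊗ l) ⊗ g(b ⊗ l) ⊗ g(d(l))))))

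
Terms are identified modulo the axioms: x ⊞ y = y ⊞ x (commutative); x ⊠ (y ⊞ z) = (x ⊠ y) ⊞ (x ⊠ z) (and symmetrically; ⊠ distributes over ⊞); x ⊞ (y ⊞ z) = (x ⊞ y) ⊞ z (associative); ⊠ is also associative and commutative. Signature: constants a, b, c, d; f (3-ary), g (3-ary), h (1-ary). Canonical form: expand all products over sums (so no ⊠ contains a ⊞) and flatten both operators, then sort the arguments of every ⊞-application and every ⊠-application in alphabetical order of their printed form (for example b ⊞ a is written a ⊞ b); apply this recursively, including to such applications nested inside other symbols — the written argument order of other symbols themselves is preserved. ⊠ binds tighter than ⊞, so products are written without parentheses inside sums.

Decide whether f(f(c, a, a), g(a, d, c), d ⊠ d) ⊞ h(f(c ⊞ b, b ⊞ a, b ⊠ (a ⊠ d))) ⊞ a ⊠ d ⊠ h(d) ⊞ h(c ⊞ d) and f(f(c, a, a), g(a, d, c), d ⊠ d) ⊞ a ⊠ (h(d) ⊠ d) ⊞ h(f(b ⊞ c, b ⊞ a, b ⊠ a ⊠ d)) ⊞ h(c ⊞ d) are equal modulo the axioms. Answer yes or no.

Answer: yes — both canonical forms are a ⊠ d ⊠ h(d) ⊞ f(f(c, a, a), g(a, d, c), d ⊠ d) ⊞ h(c ⊞ d) ⊞ h(f(b ⊞ c, a ⊞ b, a ⊠ b ⊠ d))

Derivation:
Left:  f(f(c, a, a), g(a, d, c), d ⊠ d) ⊞ h(f(c ⊞ b, b ⊞ a, b ⊠ (a ⊠ d))) ⊞ a ⊠ d ⊠ h(d) ⊞ h(c ⊞ d)
  Un-nest:  f(f(c, a, a), g(a, d, c), d ⊠ d) ⊞ h(f(b ⊞ c, a ⊞ b, a ⊠ b ⊠ d)) ⊞ a ⊠ d ⊠ h(d) ⊞ h(c ⊞ d)
  Order the arguments:  a ⊠ d ⊠ h(d) ⊞ f(f(c, a, a), g(a, d, c), d ⊠ d) ⊞ h(c ⊞ d) ⊞ h(f(b ⊞ c, a ⊞ b, a ⊠ b ⊠ d))
Right:  f(f(c, a, a), g(a, d, c), d ⊠ d) ⊞ a ⊠ (h(d) ⊠ d) ⊞ h(f(b ⊞ c, b ⊞ a, b ⊠ a ⊠ d)) ⊞ h(c ⊞ d)
  Un-nest:  f(f(c, a, a), g(a, d, c), d ⊠ d) ⊞ a ⊠ d ⊠ h(d) ⊞ h(f(b ⊞ c, a ⊞ b, a ⊠ b ⊠ d)) ⊞ h(c ⊞ d)
  Sort:  a ⊠ d ⊠ h(d) ⊞ f(f(c, a, a), g(a, d, c), d ⊠ d) ⊞ h(c ⊞ d) ⊞ h(f(b ⊞ c, a ⊞ b, a ⊠ b ⊠ d))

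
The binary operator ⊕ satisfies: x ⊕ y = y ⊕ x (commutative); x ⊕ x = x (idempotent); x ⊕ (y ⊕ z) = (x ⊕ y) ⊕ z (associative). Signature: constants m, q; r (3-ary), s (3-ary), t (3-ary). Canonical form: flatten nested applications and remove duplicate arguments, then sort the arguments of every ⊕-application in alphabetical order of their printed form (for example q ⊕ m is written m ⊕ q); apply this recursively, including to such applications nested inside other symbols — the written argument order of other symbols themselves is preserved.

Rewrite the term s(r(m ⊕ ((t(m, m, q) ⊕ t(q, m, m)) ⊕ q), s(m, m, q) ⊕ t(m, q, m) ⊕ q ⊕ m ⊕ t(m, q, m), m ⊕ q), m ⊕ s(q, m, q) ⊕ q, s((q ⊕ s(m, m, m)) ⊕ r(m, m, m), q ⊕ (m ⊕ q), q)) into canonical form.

Descend into:  s(m, m, q) ⊕ t(m, q, m) ⊕ q ⊕ m ⊕ t(m, q, m)
Idempotence:  drop duplicate t(m, q, m)
Sort:  m ⊕ q ⊕ s(m, m, q) ⊕ t(m, q, m)
Reassemble:  s(r(m ⊕ q ⊕ t(m, m, q) ⊕ t(q, m, m), m ⊕ q ⊕ s(m, m, q) ⊕ t(m, q, m), m ⊕ q), m ⊕ q ⊕ s(q, m, q), s(q ⊕ r(m, m, m) ⊕ s(m, m, m), m ⊕ q, q))

Answer: s(r(m ⊕ q ⊕ t(m, m, q) ⊕ t(q, m, m), m ⊕ q ⊕ s(m, m, q) ⊕ t(m, q, m), m ⊕ q), m ⊕ q ⊕ s(q, m, q), s(q ⊕ r(m, m, m) ⊕ s(m, m, m), m ⊕ q, q))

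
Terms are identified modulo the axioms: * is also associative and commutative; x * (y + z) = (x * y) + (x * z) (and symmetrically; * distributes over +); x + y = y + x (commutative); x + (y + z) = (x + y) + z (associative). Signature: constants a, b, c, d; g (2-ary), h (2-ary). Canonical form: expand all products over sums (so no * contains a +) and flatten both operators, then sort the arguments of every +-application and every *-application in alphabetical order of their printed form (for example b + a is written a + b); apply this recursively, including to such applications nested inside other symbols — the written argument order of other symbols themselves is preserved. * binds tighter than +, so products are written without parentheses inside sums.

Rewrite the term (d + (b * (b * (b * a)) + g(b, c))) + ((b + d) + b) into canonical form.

Flatten:  d + a * b * b * b + g(b, c) + b + d + b
Sort arguments:  a * b * b * b + b + b + d + d + g(b, c)

Answer: a * b * b * b + b + b + d + d + g(b, c)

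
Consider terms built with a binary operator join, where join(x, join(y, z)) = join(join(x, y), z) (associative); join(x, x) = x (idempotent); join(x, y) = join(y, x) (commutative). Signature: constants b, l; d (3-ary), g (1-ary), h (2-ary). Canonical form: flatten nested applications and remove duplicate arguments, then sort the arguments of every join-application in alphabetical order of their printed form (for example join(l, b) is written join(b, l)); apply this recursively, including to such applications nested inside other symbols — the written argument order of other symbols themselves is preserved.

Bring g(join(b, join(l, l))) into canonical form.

Answer: g(join(b, l))

Derivation:
Descend into:  join(b, join(l, l))
Merge nested applications:  join(b, l, l)
Idempotence:  drop duplicate l
Order the arguments:  join(b, l)
Reassemble:  g(join(b, l))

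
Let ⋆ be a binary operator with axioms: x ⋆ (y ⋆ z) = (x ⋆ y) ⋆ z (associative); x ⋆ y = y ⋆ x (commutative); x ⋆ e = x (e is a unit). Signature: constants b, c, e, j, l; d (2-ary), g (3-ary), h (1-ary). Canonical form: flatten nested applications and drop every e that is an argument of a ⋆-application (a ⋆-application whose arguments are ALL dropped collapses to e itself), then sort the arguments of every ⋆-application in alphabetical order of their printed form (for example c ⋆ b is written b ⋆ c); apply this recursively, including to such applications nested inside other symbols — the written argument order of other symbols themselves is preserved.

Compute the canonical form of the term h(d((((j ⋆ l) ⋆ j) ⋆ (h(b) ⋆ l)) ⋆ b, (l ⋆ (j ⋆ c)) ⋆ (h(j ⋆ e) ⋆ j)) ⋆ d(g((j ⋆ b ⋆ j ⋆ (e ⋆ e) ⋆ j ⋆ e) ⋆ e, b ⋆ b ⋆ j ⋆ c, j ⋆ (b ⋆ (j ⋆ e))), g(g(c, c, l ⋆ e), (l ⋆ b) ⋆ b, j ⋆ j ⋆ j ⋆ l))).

Answer: h(d(b ⋆ h(b) ⋆ j ⋆ j ⋆ l ⋆ l, c ⋆ h(j) ⋆ j ⋆ j ⋆ l) ⋆ d(g(b ⋆ j ⋆ j ⋆ j, b ⋆ b ⋆ c ⋆ j, b ⋆ j ⋆ j), g(g(c, c, l), b ⋆ b ⋆ l, j ⋆ j ⋆ j ⋆ l)))

Derivation:
Work inside:  d((((j ⋆ l) ⋆ j) ⋆ (h(b) ⋆ l)) ⋆ b, (l ⋆ (j ⋆ c)) ⋆ (h(j ⋆ e) ⋆ j)) ⋆ d(g((j ⋆ b ⋆ j ⋆ (e ⋆ e) ⋆ j ⋆ e) ⋆ e, b ⋆ b ⋆ j ⋆ c, j ⋆ (b ⋆ (j ⋆ e))), g(g(c, c, l ⋆ e), (l ⋆ b) ⋆ b, j ⋆ j ⋆ j ⋆ l))
Canonicalize subterm:  d((((j ⋆ l) ⋆ j) ⋆ (h(b) ⋆ l)) ⋆ b, (l ⋆ (j ⋆ c)) ⋆ (h(j ⋆ e) ⋆ j))  →  d(b ⋆ h(b) ⋆ j ⋆ j ⋆ l ⋆ l, c ⋆ h(j) ⋆ j ⋆ j ⋆ l)
Inside:  d(g((j ⋆ b ⋆ j ⋆ (e ⋆ e) ⋆ j ⋆ e) ⋆ e, b ⋆ b ⋆ j ⋆ c, j ⋆ (b ⋆ (j ⋆ e))), g(g(c, c, l ⋆ e), (l ⋆ b) ⋆ b, j ⋆ j ⋆ j ⋆ l))  →  d(g(b ⋆ j ⋆ j ⋆ j, b ⋆ b ⋆ c ⋆ j, b ⋆ j ⋆ j), g(g(c, c, l), b ⋆ b ⋆ l, j ⋆ j ⋆ j ⋆ l))
Order the arguments:  d(b ⋆ h(b) ⋆ j ⋆ j ⋆ l ⋆ l, c ⋆ h(j) ⋆ j ⋆ j ⋆ l) ⋆ d(g(b ⋆ j ⋆ j ⋆ j, b ⋆ b ⋆ c ⋆ j, b ⋆ j ⋆ j), g(g(c, c, l), b ⋆ b ⋆ l, j ⋆ j ⋆ j ⋆ l))
Put back:  h(d(b ⋆ h(b) ⋆ j ⋆ j ⋆ l ⋆ l, c ⋆ h(j) ⋆ j ⋆ j ⋆ l) ⋆ d(g(b ⋆ j ⋆ j ⋆ j, b ⋆ b ⋆ c ⋆ j, b ⋆ j ⋆ j), g(g(c, c, l), b ⋆ b ⋆ l, j ⋆ j ⋆ j ⋆ l)))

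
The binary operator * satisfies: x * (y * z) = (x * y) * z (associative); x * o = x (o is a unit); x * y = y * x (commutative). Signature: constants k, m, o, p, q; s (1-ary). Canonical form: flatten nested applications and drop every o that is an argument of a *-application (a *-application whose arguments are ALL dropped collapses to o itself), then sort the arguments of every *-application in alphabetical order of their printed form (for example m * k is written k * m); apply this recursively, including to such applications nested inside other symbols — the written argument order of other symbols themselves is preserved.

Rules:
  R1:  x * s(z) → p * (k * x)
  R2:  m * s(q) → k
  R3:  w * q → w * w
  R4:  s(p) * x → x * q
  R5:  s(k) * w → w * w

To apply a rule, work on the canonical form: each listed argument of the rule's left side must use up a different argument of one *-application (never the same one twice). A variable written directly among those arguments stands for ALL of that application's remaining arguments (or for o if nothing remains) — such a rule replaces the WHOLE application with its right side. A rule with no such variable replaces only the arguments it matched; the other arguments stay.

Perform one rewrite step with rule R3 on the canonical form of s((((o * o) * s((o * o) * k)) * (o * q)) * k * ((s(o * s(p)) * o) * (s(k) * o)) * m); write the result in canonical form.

Canonical form:  s(k * m * q * s(k) * s(k) * s(s(p)))
Apply R3:  consuming q;  w := k * m * s(k) * s(k) * s(s(p))
The variable takes the whole remainder — replace the entire application.
Giving:  s(k * k * m * m * s(k) * s(k) * s(k) * s(k) * s(s(p)) * s(s(p)))

Answer: s(k * k * m * m * s(k) * s(k) * s(k) * s(k) * s(s(p)) * s(s(p)))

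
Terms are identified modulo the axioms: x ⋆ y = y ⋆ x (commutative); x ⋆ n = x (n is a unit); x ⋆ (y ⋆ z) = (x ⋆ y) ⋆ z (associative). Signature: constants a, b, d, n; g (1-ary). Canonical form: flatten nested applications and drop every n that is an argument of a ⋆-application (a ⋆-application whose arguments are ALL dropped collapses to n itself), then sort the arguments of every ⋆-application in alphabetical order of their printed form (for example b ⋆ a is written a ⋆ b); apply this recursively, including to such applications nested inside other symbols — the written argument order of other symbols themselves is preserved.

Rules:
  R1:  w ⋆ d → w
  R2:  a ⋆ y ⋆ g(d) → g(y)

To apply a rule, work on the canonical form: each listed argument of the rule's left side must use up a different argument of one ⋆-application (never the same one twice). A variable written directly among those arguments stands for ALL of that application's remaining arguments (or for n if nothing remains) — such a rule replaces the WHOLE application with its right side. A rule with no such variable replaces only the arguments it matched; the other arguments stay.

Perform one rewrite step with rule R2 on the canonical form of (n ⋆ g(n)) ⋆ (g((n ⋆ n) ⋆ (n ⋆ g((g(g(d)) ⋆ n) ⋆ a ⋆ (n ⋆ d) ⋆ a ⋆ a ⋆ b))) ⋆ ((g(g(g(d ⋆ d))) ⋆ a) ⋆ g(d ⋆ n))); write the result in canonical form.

Canonical form:  a ⋆ g(d) ⋆ g(g(a ⋆ a ⋆ a ⋆ b ⋆ d ⋆ g(g(d)))) ⋆ g(g(g(d ⋆ d))) ⋆ g(n)
R2 matches:  uses a, g(d);  y := g(g(a ⋆ a ⋆ a ⋆ b ⋆ d ⋆ g(g(d)))) ⋆ g(g(g(d ⋆ d))) ⋆ g(n)
Every leftover argument binds to the variable; the entire application is replaced.
Result:  g(g(g(a ⋆ a ⋆ a ⋆ b ⋆ d ⋆ g(g(d)))) ⋆ g(g(g(d ⋆ d))) ⋆ g(n))

Answer: g(g(g(a ⋆ a ⋆ a ⋆ b ⋆ d ⋆ g(g(d)))) ⋆ g(g(g(d ⋆ d))) ⋆ g(n))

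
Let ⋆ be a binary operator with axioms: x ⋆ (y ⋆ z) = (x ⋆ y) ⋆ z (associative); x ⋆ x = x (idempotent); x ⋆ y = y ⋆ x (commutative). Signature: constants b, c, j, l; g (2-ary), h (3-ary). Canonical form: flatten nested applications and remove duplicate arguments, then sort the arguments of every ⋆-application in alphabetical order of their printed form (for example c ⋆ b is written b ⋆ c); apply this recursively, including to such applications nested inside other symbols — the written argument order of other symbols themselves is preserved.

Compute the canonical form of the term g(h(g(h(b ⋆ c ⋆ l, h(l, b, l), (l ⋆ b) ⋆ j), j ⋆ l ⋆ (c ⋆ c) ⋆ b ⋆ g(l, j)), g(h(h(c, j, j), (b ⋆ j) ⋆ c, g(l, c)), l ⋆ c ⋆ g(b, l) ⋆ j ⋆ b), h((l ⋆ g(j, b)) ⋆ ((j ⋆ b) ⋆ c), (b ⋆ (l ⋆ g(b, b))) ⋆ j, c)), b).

Answer: g(h(g(h(b ⋆ c ⋆ l, h(l, b, l), b ⋆ j ⋆ l), b ⋆ c ⋆ g(l, j) ⋆ j ⋆ l), g(h(h(c, j, j), b ⋆ c ⋆ j, g(l, c)), b ⋆ c ⋆ g(b, l) ⋆ j ⋆ l), h(b ⋆ c ⋆ g(j, b) ⋆ j ⋆ l, b ⋆ g(b, b) ⋆ j ⋆ l, c)), b)

Derivation:
Descend into:  (l ⋆ g(j, b)) ⋆ ((j ⋆ b) ⋆ c)
Un-nest:  l ⋆ g(j, b) ⋆ j ⋆ b ⋆ c
Order the arguments:  b ⋆ c ⋆ g(j, b) ⋆ j ⋆ l
Rebuild:  g(h(g(h(b ⋆ c ⋆ l, h(l, b, l), b ⋆ j ⋆ l), b ⋆ c ⋆ g(l, j) ⋆ j ⋆ l), g(h(h(c, j, j), b ⋆ c ⋆ j, g(l, c)), b ⋆ c ⋆ g(b, l) ⋆ j ⋆ l), h(b ⋆ c ⋆ g(j, b) ⋆ j ⋆ l, b ⋆ g(b, b) ⋆ j ⋆ l, c)), b)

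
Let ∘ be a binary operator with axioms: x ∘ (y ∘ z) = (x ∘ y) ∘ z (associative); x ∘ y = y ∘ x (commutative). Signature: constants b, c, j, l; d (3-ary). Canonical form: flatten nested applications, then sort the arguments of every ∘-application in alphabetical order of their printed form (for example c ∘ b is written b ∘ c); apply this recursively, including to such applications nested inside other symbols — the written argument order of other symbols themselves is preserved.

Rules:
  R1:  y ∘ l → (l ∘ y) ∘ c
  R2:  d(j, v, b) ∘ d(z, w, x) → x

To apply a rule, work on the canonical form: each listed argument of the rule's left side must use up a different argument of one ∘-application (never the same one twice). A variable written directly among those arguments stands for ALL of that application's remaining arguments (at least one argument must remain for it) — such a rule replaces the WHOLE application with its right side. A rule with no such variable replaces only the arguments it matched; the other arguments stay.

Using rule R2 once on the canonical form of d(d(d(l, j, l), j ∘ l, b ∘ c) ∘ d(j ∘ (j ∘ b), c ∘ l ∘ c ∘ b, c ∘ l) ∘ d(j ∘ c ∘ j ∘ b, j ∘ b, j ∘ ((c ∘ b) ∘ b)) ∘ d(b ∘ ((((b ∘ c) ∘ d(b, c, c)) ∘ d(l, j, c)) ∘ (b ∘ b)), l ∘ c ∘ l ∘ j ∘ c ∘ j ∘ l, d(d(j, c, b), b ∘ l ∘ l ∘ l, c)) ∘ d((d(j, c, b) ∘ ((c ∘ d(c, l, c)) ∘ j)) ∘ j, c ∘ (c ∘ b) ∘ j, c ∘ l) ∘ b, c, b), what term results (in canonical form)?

Answer: d(b ∘ d(b ∘ b ∘ b ∘ b ∘ c ∘ d(b, c, c) ∘ d(l, j, c), c ∘ c ∘ j ∘ j ∘ l ∘ l ∘ l, d(d(j, c, b), b ∘ l ∘ l ∘ l, c)) ∘ d(b ∘ c ∘ j ∘ j, b ∘ j, b ∘ b ∘ c ∘ j) ∘ d(b ∘ j ∘ j, b ∘ c ∘ c ∘ l, c ∘ l) ∘ d(c ∘ c ∘ j ∘ j, b ∘ c ∘ c ∘ j, c ∘ l) ∘ d(d(l, j, l), j ∘ l, b ∘ c), c, b)

Derivation:
Canonical form:  d(b ∘ d(b ∘ b ∘ b ∘ b ∘ c ∘ d(b, c, c) ∘ d(l, j, c), c ∘ c ∘ j ∘ j ∘ l ∘ l ∘ l, d(d(j, c, b), b ∘ l ∘ l ∘ l, c)) ∘ d(b ∘ c ∘ j ∘ j, b ∘ j, b ∘ b ∘ c ∘ j) ∘ d(b ∘ j ∘ j, b ∘ c ∘ c ∘ l, c ∘ l) ∘ d(c ∘ d(c, l, c) ∘ d(j, c, b) ∘ j ∘ j, b ∘ c ∘ c ∘ j, c ∘ l) ∘ d(d(l, j, l), j ∘ l, b ∘ c), c, b)
Apply R2:  consuming d(c, l, c), d(j, c, b);  v := c, w := l, x := c, z := c
Result:  d(b ∘ d(b ∘ b ∘ b ∘ b ∘ c ∘ d(b, c, c) ∘ d(l, j, c), c ∘ c ∘ j ∘ j ∘ l ∘ l ∘ l, d(d(j, c, b), b ∘ l ∘ l ∘ l, c)) ∘ d(b ∘ c ∘ j ∘ j, b ∘ j, b ∘ b ∘ c ∘ j) ∘ d(b ∘ j ∘ j, b ∘ c ∘ c ∘ l, c ∘ l) ∘ d(c ∘ c ∘ j ∘ j, b ∘ c ∘ c ∘ j, c ∘ l) ∘ d(d(l, j, l), j ∘ l, b ∘ c), c, b)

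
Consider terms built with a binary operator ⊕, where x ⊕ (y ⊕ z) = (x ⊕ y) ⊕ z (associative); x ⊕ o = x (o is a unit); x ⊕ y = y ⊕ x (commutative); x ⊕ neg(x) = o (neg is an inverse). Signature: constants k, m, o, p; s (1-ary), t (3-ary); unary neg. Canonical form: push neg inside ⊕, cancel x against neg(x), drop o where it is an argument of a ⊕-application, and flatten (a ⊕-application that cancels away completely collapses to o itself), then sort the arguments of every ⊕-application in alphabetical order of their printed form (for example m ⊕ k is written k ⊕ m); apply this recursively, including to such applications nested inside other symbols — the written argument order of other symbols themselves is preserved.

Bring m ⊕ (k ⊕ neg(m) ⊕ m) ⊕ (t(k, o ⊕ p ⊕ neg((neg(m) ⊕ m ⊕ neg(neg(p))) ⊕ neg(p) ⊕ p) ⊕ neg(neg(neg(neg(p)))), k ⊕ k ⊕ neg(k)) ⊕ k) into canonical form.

Push neg inside:  distribute neg over ⊕ and collapse double neg
Collect terms:  m ⊕ k ⊕ k ⊕ t(k, p, k)
Sort:  k ⊕ k ⊕ m ⊕ t(k, p, k)

Answer: k ⊕ k ⊕ m ⊕ t(k, p, k)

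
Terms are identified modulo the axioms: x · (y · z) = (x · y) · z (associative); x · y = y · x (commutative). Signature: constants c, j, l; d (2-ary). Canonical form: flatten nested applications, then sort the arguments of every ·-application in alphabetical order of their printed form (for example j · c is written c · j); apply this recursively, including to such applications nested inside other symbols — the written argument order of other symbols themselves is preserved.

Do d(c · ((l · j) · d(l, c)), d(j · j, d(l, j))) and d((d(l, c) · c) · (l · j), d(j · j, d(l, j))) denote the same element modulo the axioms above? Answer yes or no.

Answer: yes — both canonical forms are d(c · d(l, c) · j · l, d(j · j, d(l, j)))

Derivation:
Left:  d(c · ((l · j) · d(l, c)), d(j · j, d(l, j)))
  Focus inside:  c · ((l · j) · d(l, c))
  Un-nest:  c · l · j · d(l, c)
  Sort:  c · d(l, c) · j · l
  Rebuild:  d(c · d(l, c) · j · l, d(j · j, d(l, j)))
Right:  d((d(l, c) · c) · (l · j), d(j · j, d(l, j)))
  Work inside:  (d(l, c) · c) · (l · j)
  Flatten:  d(l, c) · c · l · j
  Sort arguments:  c · d(l, c) · j · l
  Put back:  d(c · d(l, c) · j · l, d(j · j, d(l, j)))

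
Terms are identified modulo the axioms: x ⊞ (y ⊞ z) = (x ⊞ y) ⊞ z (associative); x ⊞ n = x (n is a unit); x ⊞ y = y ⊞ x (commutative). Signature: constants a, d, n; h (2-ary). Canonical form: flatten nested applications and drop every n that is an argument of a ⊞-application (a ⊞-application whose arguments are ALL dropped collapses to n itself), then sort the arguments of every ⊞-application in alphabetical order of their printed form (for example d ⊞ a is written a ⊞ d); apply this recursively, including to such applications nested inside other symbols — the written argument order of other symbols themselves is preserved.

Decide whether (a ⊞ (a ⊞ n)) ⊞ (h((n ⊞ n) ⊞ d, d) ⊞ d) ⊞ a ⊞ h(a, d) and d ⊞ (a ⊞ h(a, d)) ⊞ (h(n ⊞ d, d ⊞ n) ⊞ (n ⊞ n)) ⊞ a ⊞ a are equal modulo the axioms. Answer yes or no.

Answer: yes — both canonical forms are a ⊞ a ⊞ a ⊞ d ⊞ h(a, d) ⊞ h(d, d)

Derivation:
Left:  (a ⊞ (a ⊞ n)) ⊞ (h((n ⊞ n) ⊞ d, d) ⊞ d) ⊞ a ⊞ h(a, d)
  Un-nest:  a ⊞ a ⊞ n ⊞ h((n ⊞ n) ⊞ d, d) ⊞ d ⊞ a ⊞ h(a, d)
  Canonicalize subterm:  h((n ⊞ n) ⊞ d, d)  →  h(d, d)
  Units out:  drop n
  Sort:  a ⊞ a ⊞ a ⊞ d ⊞ h(a, d) ⊞ h(d, d)
Right:  d ⊞ (a ⊞ h(a, d)) ⊞ (h(n ⊞ d, d ⊞ n) ⊞ (n ⊞ n)) ⊞ a ⊞ a
  Flatten:  d ⊞ a ⊞ h(a, d) ⊞ h(n ⊞ d, d ⊞ n) ⊞ n ⊞ n ⊞ a ⊞ a
  Canonicalize subterm:  h(n ⊞ d, d ⊞ n)  →  h(d, d)
  Units out:  drop n (×2)
  Order the arguments:  a ⊞ a ⊞ a ⊞ d ⊞ h(a, d) ⊞ h(d, d)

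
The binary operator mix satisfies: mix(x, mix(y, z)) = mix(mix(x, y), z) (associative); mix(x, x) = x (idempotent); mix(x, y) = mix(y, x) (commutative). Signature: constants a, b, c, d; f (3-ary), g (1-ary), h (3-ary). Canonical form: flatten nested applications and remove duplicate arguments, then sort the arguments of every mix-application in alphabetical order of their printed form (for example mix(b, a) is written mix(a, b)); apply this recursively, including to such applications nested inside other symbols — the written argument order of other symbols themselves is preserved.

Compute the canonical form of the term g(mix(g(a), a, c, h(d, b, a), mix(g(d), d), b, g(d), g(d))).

Descend into:  mix(g(a), a, c, h(d, b, a), mix(g(d), d), b, g(d), g(d))
Flatten:  mix(g(a), a, c, h(d, b, a), g(d), d, b, g(d), g(d))
Idempotence:  drop duplicate g(d), g(d)
Order the arguments:  mix(a, b, c, d, g(a), g(d), h(d, b, a))
Put back:  g(mix(a, b, c, d, g(a), g(d), h(d, b, a)))

Answer: g(mix(a, b, c, d, g(a), g(d), h(d, b, a)))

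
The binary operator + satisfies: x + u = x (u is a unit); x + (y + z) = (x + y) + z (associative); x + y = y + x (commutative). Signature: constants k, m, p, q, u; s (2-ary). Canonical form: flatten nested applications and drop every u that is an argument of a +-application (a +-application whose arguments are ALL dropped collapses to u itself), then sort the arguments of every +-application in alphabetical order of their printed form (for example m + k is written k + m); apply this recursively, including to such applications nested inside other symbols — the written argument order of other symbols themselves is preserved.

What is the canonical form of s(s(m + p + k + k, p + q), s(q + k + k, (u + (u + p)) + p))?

Work inside:  (u + (u + p)) + p
Flatten:  u + u + p + p
Unit:  drop u (×2)
Sort:  p + p
Put back:  s(s(k + k + m + p, p + q), s(k + k + q, p + p))

Answer: s(s(k + k + m + p, p + q), s(k + k + q, p + p))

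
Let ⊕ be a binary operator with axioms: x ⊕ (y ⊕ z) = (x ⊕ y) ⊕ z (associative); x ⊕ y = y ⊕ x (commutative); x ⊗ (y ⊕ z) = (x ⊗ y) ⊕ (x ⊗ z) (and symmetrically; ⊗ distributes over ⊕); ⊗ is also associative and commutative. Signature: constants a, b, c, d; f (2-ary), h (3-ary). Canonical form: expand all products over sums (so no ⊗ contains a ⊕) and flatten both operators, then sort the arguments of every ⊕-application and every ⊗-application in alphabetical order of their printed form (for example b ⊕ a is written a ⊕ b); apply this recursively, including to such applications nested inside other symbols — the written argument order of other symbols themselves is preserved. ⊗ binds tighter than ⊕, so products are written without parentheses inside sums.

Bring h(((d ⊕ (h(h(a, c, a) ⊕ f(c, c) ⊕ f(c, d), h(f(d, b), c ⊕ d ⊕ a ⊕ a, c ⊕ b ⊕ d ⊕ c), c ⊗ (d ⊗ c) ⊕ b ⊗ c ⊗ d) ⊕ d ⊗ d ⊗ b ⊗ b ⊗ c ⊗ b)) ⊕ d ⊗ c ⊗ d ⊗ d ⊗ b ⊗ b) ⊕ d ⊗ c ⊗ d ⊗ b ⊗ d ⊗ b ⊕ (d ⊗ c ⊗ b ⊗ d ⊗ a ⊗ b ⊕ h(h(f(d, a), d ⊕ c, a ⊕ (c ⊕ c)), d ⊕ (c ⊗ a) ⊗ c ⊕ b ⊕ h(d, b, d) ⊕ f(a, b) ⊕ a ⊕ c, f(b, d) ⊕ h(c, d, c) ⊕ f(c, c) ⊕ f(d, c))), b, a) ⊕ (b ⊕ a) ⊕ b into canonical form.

Merge nested applications:  h(a ⊗ b ⊗ b ⊗ c ⊗ d ⊗ d ⊕ b ⊗ b ⊗ b ⊗ c ⊗ d ⊗ d ⊕ b ⊗ b ⊗ c ⊗ d ⊗ d ⊗ d ⊕ b ⊗ b ⊗ c ⊗ d ⊗ d ⊗ d ⊕ d ⊕ h(f(c, c) ⊕ f(c, d) ⊕ h(a, c, a), h(f(d, b), a ⊕ a ⊕ c ⊕ d, b ⊕ c ⊕ c ⊕ d), b ⊗ c ⊗ d ⊕ c ⊗ c ⊗ d) ⊕ h(h(f(d, a), c ⊕ d, a ⊕ c ⊕ c), a ⊕ a ⊗ c ⊗ c ⊕ b ⊕ c ⊕ d ⊕ f(a, b) ⊕ h(d, b, d), f(b, d) ⊕ f(c, c) ⊕ f(d, c) ⊕ h(c, d, c)), b, a) ⊕ b ⊕ a ⊕ b
Order the arguments:  a ⊕ b ⊕ b ⊕ h(a ⊗ b ⊗ b ⊗ c ⊗ d ⊗ d ⊕ b ⊗ b ⊗ b ⊗ c ⊗ d ⊗ d ⊕ b ⊗ b ⊗ c ⊗ d ⊗ d ⊗ d ⊕ b ⊗ b ⊗ c ⊗ d ⊗ d ⊗ d ⊕ d ⊕ h(f(c, c) ⊕ f(c, d) ⊕ h(a, c, a), h(f(d, b), a ⊕ a ⊕ c ⊕ d, b ⊕ c ⊕ c ⊕ d), b ⊗ c ⊗ d ⊕ c ⊗ c ⊗ d) ⊕ h(h(f(d, a), c ⊕ d, a ⊕ c ⊕ c), a ⊕ a ⊗ c ⊗ c ⊕ b ⊕ c ⊕ d ⊕ f(a, b) ⊕ h(d, b, d), f(b, d) ⊕ f(c, c) ⊕ f(d, c) ⊕ h(c, d, c)), b, a)

Answer: a ⊕ b ⊕ b ⊕ h(a ⊗ b ⊗ b ⊗ c ⊗ d ⊗ d ⊕ b ⊗ b ⊗ b ⊗ c ⊗ d ⊗ d ⊕ b ⊗ b ⊗ c ⊗ d ⊗ d ⊗ d ⊕ b ⊗ b ⊗ c ⊗ d ⊗ d ⊗ d ⊕ d ⊕ h(f(c, c) ⊕ f(c, d) ⊕ h(a, c, a), h(f(d, b), a ⊕ a ⊕ c ⊕ d, b ⊕ c ⊕ c ⊕ d), b ⊗ c ⊗ d ⊕ c ⊗ c ⊗ d) ⊕ h(h(f(d, a), c ⊕ d, a ⊕ c ⊕ c), a ⊕ a ⊗ c ⊗ c ⊕ b ⊕ c ⊕ d ⊕ f(a, b) ⊕ h(d, b, d), f(b, d) ⊕ f(c, c) ⊕ f(d, c) ⊕ h(c, d, c)), b, a)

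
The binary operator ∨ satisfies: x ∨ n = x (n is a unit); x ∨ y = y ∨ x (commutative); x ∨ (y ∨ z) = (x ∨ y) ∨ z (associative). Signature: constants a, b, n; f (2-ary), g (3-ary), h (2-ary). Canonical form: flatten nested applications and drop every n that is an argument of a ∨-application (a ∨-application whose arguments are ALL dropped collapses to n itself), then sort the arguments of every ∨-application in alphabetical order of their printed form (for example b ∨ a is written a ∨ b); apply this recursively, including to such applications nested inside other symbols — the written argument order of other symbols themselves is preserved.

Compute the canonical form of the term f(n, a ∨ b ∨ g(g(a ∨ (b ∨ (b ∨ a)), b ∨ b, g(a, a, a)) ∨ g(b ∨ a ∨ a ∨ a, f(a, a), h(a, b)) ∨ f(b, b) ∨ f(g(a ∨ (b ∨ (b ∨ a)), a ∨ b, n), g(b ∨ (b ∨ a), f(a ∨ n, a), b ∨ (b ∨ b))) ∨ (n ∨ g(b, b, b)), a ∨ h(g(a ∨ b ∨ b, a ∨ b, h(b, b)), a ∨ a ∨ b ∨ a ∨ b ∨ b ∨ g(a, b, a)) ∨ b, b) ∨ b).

Answer: f(n, a ∨ b ∨ b ∨ g(f(b, b) ∨ f(g(a ∨ a ∨ b ∨ b, a ∨ b, n), g(a ∨ b ∨ b, f(a, a), b ∨ b ∨ b)) ∨ g(a ∨ a ∨ a ∨ b, f(a, a), h(a, b)) ∨ g(a ∨ a ∨ b ∨ b, b ∨ b, g(a, a, a)) ∨ g(b, b, b), a ∨ b ∨ h(g(a ∨ b ∨ b, a ∨ b, h(b, b)), a ∨ a ∨ a ∨ b ∨ b ∨ b ∨ g(a, b, a)), b))

Derivation:
Focus inside:  a ∨ b ∨ g(g(a ∨ (b ∨ (b ∨ a)), b ∨ b, g(a, a, a)) ∨ g(b ∨ a ∨ a ∨ a, f(a, a), h(a, b)) ∨ f(b, b) ∨ f(g(a ∨ (b ∨ (b ∨ a)), a ∨ b, n), g(b ∨ (b ∨ a), f(a ∨ n, a), b ∨ (b ∨ b))) ∨ (n ∨ g(b, b, b)), a ∨ h(g(a ∨ b ∨ b, a ∨ b, h(b, b)), a ∨ a ∨ b ∨ a ∨ b ∨ b ∨ g(a, b, a)) ∨ b, b) ∨ b
Canonicalize subterm:  g(g(a ∨ (b ∨ (b ∨ a)), b ∨ b, g(a, a, a)) ∨ g(b ∨ a ∨ a ∨ a, f(a, a), h(a, b)) ∨ f(b, b) ∨ f(g(a ∨ (b ∨ (b ∨ a)), a ∨ b, n), g(b ∨ (b ∨ a), f(a ∨ n, a), b ∨ (b ∨ b))) ∨ (n ∨ g(b, b, b)), a ∨ h(g(a ∨ b ∨ b, a ∨ b, h(b, b)), a ∨ a ∨ b ∨ a ∨ b ∨ b ∨ g(a, b, a)) ∨ b, b)  →  g(f(b, b) ∨ f(g(a ∨ a ∨ b ∨ b, a ∨ b, n), g(a ∨ b ∨ b, f(a, a), b ∨ b ∨ b)) ∨ g(a ∨ a ∨ a ∨ b, f(a, a), h(a, b)) ∨ g(a ∨ a ∨ b ∨ b, b ∨ b, g(a, a, a)) ∨ g(b, b, b), a ∨ b ∨ h(g(a ∨ b ∨ b, a ∨ b, h(b, b)), a ∨ a ∨ a ∨ b ∨ b ∨ b ∨ g(a, b, a)), b)
Sort arguments:  a ∨ b ∨ b ∨ g(f(b, b) ∨ f(g(a ∨ a ∨ b ∨ b, a ∨ b, n), g(a ∨ b ∨ b, f(a, a), b ∨ b ∨ b)) ∨ g(a ∨ a ∨ a ∨ b, f(a, a), h(a, b)) ∨ g(a ∨ a ∨ b ∨ b, b ∨ b, g(a, a, a)) ∨ g(b, b, b), a ∨ b ∨ h(g(a ∨ b ∨ b, a ∨ b, h(b, b)), a ∨ a ∨ a ∨ b ∨ b ∨ b ∨ g(a, b, a)), b)
Rebuild:  f(n, a ∨ b ∨ b ∨ g(f(b, b) ∨ f(g(a ∨ a ∨ b ∨ b, a ∨ b, n), g(a ∨ b ∨ b, f(a, a), b ∨ b ∨ b)) ∨ g(a ∨ a ∨ a ∨ b, f(a, a), h(a, b)) ∨ g(a ∨ a ∨ b ∨ b, b ∨ b, g(a, a, a)) ∨ g(b, b, b), a ∨ b ∨ h(g(a ∨ b ∨ b, a ∨ b, h(b, b)), a ∨ a ∨ a ∨ b ∨ b ∨ b ∨ g(a, b, a)), b))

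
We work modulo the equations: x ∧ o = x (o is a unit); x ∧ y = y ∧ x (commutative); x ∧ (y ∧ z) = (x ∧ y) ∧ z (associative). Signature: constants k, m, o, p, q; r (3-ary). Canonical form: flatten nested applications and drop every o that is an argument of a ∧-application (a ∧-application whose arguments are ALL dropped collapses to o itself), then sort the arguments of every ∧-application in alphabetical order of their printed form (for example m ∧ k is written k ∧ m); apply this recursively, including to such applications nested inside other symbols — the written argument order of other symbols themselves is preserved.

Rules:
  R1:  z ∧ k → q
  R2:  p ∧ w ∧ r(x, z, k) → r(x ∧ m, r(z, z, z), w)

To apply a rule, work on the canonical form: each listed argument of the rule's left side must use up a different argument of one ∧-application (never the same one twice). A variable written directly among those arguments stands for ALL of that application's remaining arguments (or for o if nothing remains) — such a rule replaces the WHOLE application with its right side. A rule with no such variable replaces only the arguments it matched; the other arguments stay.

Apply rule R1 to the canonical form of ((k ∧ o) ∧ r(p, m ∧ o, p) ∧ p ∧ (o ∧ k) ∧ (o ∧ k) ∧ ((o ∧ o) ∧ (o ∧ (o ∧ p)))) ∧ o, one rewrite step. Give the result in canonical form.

Canonical form:  k ∧ k ∧ k ∧ p ∧ p ∧ r(p, m, p)
R1 matches:  uses k;  z := k ∧ k ∧ p ∧ p ∧ r(p, m, p)
The extension variable absorbs all remaining arguments, so the whole application is rewritten.
Result:  q

Answer: q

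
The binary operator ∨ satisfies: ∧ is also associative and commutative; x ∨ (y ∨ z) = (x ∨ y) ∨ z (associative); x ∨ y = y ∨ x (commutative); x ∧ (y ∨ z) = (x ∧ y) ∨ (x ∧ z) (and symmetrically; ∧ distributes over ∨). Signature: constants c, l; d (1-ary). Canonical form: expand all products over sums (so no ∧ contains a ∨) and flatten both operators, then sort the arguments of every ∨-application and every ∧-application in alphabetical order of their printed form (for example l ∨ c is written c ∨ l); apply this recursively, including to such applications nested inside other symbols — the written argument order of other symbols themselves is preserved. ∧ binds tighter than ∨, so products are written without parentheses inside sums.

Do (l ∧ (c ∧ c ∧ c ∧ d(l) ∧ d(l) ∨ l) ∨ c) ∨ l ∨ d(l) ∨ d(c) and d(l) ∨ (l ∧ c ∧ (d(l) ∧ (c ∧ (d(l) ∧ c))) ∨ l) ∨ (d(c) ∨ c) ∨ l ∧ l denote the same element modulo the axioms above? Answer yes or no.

Left:  (l ∧ (c ∧ c ∧ c ∧ d(l) ∧ d(l) ∨ l) ∨ c) ∨ l ∨ d(l) ∨ d(c)
  Expand:  c ∧ c ∧ c ∧ d(l) ∧ d(l) ∧ l ∨ l ∧ l ∨ c ∨ l ∨ d(l) ∨ d(c)
  Sort:  c ∨ c ∧ c ∧ c ∧ d(l) ∧ d(l) ∧ l ∨ d(c) ∨ d(l) ∨ l ∨ l ∧ l
Right:  d(l) ∨ (l ∧ c ∧ (d(l) ∧ (c ∧ (d(l) ∧ c))) ∨ l) ∨ (d(c) ∨ c) ∨ l ∧ l
  Merge nested applications:  d(l) ∨ c ∧ c ∧ c ∧ d(l) ∧ d(l) ∧ l ∨ l ∨ d(c) ∨ c ∨ l ∧ l
  Sort arguments:  c ∨ c ∧ c ∧ c ∧ d(l) ∧ d(l) ∧ l ∨ d(c) ∨ d(l) ∨ l ∨ l ∧ l

Answer: yes — both canonical forms are c ∨ c ∧ c ∧ c ∧ d(l) ∧ d(l) ∧ l ∨ d(c) ∨ d(l) ∨ l ∨ l ∧ l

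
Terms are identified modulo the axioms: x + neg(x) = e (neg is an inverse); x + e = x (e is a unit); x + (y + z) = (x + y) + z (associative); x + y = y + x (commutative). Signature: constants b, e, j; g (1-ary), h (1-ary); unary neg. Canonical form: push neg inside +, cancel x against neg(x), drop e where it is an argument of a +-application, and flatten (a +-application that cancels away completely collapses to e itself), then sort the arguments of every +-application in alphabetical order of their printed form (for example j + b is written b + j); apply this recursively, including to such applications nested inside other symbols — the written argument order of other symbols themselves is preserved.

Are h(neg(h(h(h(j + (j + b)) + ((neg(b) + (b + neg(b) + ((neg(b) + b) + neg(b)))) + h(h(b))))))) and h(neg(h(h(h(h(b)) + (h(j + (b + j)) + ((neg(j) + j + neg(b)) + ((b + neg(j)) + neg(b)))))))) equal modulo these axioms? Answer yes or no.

Answer: no — h(neg(h(h(h(b + j + j) + h(h(b)) + neg(b) + neg(b))))) vs h(neg(h(h(h(b + j + j) + h(h(b)) + neg(b) + neg(j)))))

Derivation:
Left:  h(neg(h(h(h(j + (j + b)) + ((neg(b) + (b + neg(b) + ((neg(b) + b) + neg(b)))) + h(h(b)))))))
  Work inside:  h(j + (j + b)) + ((neg(b) + (b + neg(b) + ((neg(b) + b) + neg(b)))) + h(h(b)))
  Combine occurrences:  h(b + j + j) + neg(b) + neg(b) + h(h(b))
  Sort arguments:  h(b + j + j) + h(h(b)) + neg(b) + neg(b)
  Reassemble:  h(neg(h(h(h(b + j + j) + h(h(b)) + neg(b) + neg(b)))))
Right:  h(neg(h(h(h(h(b)) + (h(j + (b + j)) + ((neg(j) + j + neg(b)) + ((b + neg(j)) + neg(b))))))))
  Descend into:  h(h(b)) + (h(j + (b + j)) + ((neg(j) + j + neg(b)) + ((b + neg(j)) + neg(b))))
  Collect terms:  h(h(b)) + h(b + j + j) + neg(j) + neg(b)
  Sort arguments:  h(b + j + j) + h(h(b)) + neg(b) + neg(j)
  Put back:  h(neg(h(h(h(b + j + j) + h(h(b)) + neg(b) + neg(j)))))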